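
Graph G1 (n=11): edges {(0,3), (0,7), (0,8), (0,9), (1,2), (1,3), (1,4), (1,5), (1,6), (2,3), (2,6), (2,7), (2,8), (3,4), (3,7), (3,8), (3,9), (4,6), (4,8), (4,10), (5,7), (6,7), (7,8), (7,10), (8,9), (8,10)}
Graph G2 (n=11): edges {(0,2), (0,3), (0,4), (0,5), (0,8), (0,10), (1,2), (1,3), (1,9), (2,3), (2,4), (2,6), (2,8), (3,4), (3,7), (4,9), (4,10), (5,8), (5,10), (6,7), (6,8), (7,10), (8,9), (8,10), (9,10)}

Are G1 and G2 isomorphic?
No, not isomorphic

The graphs are NOT isomorphic.

Counting triangles (3-cliques): G1 has 18, G2 has 14.
Triangle count is an isomorphism invariant, so differing triangle counts rule out isomorphism.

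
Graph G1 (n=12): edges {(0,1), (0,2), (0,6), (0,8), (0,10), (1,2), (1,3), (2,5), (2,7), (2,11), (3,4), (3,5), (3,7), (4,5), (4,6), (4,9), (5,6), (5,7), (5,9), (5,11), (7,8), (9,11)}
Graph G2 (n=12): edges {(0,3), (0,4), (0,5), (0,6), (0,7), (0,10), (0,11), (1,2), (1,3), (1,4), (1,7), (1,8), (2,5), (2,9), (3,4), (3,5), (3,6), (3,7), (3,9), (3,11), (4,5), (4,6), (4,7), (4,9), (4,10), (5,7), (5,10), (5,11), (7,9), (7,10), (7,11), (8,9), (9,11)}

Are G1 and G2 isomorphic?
No, not isomorphic

The graphs are NOT isomorphic.

Counting triangles (3-cliques): G1 has 8, G2 has 33.
Triangle count is an isomorphism invariant, so differing triangle counts rule out isomorphism.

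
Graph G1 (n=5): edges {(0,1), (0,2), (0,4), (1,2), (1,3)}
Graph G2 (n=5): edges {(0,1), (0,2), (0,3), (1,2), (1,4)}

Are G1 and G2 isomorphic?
Yes, isomorphic

The graphs are isomorphic.
One valid mapping φ: V(G1) → V(G2): 0→0, 1→1, 2→2, 3→4, 4→3

Verify φ preserves adjacency — for each edge of G1, its image is an edge of G2:
  (0,1) → (φ(0),φ(1)) = (0,1) ∈ E(G2) ✓
  (0,2) → (φ(0),φ(2)) = (0,2) ∈ E(G2) ✓
  (0,4) → (φ(0),φ(4)) = (0,3) ∈ E(G2) ✓
  (1,2) → (φ(1),φ(2)) = (1,2) ∈ E(G2) ✓
  (1,3) → (φ(1),φ(3)) = (1,4) ∈ E(G2) ✓
All 5 edges of G1 map to edges of G2, and |E(G1)| = |E(G2)| = 5, so φ is a bijection on edges as well as vertices. Hence G1 ≅ G2.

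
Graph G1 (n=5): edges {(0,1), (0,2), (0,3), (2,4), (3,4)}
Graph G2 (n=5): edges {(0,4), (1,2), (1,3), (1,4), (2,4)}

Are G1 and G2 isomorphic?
No, not isomorphic

The graphs are NOT isomorphic.

Counting triangles (3-cliques): G1 has 0, G2 has 1.
Triangle count is an isomorphism invariant, so differing triangle counts rule out isomorphism.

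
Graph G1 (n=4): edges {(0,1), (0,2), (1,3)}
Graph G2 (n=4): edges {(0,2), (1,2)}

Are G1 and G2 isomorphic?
No, not isomorphic

The graphs are NOT isomorphic.

Connected components of G1: 1 component(s) with vertex sets [[0, 1, 2, 3]], sizes [4].
Connected components of G2: 2 component(s) with vertex sets [[3], [0, 1, 2]], sizes [1, 3].
The number of connected components (and the multiset of component sizes) is an isomorphism invariant — an isomorphism maps each component of G1 bijectively onto a component of G2. Since G1 has 1 component(s) and G2 has 2, they cannot be isomorphic.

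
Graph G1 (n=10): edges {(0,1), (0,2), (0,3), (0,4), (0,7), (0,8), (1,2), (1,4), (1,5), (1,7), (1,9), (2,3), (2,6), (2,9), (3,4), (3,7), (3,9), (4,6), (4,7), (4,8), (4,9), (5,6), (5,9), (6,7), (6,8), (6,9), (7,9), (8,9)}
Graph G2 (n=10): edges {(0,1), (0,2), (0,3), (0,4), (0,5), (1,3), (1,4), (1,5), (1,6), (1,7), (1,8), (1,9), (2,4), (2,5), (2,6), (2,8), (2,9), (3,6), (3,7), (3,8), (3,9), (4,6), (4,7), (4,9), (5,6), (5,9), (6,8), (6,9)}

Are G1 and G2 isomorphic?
Yes, isomorphic

The graphs are isomorphic.
One valid mapping φ: V(G1) → V(G2): 0→2, 1→4, 2→0, 3→5, 4→6, 5→7, 6→3, 7→9, 8→8, 9→1

Verify φ preserves adjacency — for each edge of G1, its image is an edge of G2:
  (0,1) → (φ(0),φ(1)) = (2,4) ∈ E(G2) ✓
  (0,2) → (φ(0),φ(2)) = (0,2) ∈ E(G2) ✓
  (0,3) → (φ(0),φ(3)) = (2,5) ∈ E(G2) ✓
  (0,4) → (φ(0),φ(4)) = (2,6) ∈ E(G2) ✓
  (0,7) → (φ(0),φ(7)) = (2,9) ∈ E(G2) ✓
  (0,8) → (φ(0),φ(8)) = (2,8) ∈ E(G2) ✓
  (1,2) → (φ(1),φ(2)) = (0,4) ∈ E(G2) ✓
  (1,4) → (φ(1),φ(4)) = (4,6) ∈ E(G2) ✓
  (1,5) → (φ(1),φ(5)) = (4,7) ∈ E(G2) ✓
  (1,7) → (φ(1),φ(7)) = (4,9) ∈ E(G2) ✓
  (1,9) → (φ(1),φ(9)) = (1,4) ∈ E(G2) ✓
  (2,3) → (φ(2),φ(3)) = (0,5) ∈ E(G2) ✓
  (2,6) → (φ(2),φ(6)) = (0,3) ∈ E(G2) ✓
  (2,9) → (φ(2),φ(9)) = (0,1) ∈ E(G2) ✓
  (3,4) → (φ(3),φ(4)) = (5,6) ∈ E(G2) ✓
  (3,7) → (φ(3),φ(7)) = (5,9) ∈ E(G2) ✓
  (3,9) → (φ(3),φ(9)) = (1,5) ∈ E(G2) ✓
  (4,6) → (φ(4),φ(6)) = (3,6) ∈ E(G2) ✓
  (4,7) → (φ(4),φ(7)) = (6,9) ∈ E(G2) ✓
  (4,8) → (φ(4),φ(8)) = (6,8) ∈ E(G2) ✓
  (4,9) → (φ(4),φ(9)) = (1,6) ∈ E(G2) ✓
  (5,6) → (φ(5),φ(6)) = (3,7) ∈ E(G2) ✓
  (5,9) → (φ(5),φ(9)) = (1,7) ∈ E(G2) ✓
  (6,7) → (φ(6),φ(7)) = (3,9) ∈ E(G2) ✓
  (6,8) → (φ(6),φ(8)) = (3,8) ∈ E(G2) ✓
  (6,9) → (φ(6),φ(9)) = (1,3) ∈ E(G2) ✓
  (7,9) → (φ(7),φ(9)) = (1,9) ∈ E(G2) ✓
  (8,9) → (φ(8),φ(9)) = (1,8) ∈ E(G2) ✓
All 28 edges of G1 map to edges of G2, and |E(G1)| = |E(G2)| = 28, so φ is a bijection on edges as well as vertices. Hence G1 ≅ G2.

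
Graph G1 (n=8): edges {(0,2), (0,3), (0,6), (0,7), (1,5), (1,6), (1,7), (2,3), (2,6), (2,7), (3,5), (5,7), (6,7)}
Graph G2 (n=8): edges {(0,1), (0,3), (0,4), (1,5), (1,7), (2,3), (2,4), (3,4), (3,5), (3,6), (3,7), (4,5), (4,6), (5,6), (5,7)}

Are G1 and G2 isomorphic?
No, not isomorphic

The graphs are NOT isomorphic.

Degrees in G1: deg(0)=4, deg(1)=3, deg(2)=4, deg(3)=3, deg(4)=0, deg(5)=3, deg(6)=4, deg(7)=5.
Sorted degree sequence of G1: [5, 4, 4, 4, 3, 3, 3, 0].
Degrees in G2: deg(0)=3, deg(1)=3, deg(2)=2, deg(3)=6, deg(4)=5, deg(5)=5, deg(6)=3, deg(7)=3.
Sorted degree sequence of G2: [6, 5, 5, 3, 3, 3, 3, 2].
The (sorted) degree sequence is an isomorphism invariant, so since G1 and G2 have different degree sequences they cannot be isomorphic.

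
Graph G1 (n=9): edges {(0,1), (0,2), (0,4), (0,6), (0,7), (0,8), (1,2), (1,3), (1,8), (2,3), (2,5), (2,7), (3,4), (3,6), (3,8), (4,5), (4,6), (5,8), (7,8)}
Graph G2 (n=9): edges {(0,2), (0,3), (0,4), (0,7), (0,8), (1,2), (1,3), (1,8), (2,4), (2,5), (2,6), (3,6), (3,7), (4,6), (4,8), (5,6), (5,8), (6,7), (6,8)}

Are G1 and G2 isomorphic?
Yes, isomorphic

The graphs are isomorphic.
One valid mapping φ: V(G1) → V(G2): 0→6, 1→4, 2→2, 3→0, 4→3, 5→1, 6→7, 7→5, 8→8

Verify φ preserves adjacency — for each edge of G1, its image is an edge of G2:
  (0,1) → (φ(0),φ(1)) = (4,6) ∈ E(G2) ✓
  (0,2) → (φ(0),φ(2)) = (2,6) ∈ E(G2) ✓
  (0,4) → (φ(0),φ(4)) = (3,6) ∈ E(G2) ✓
  (0,6) → (φ(0),φ(6)) = (6,7) ∈ E(G2) ✓
  (0,7) → (φ(0),φ(7)) = (5,6) ∈ E(G2) ✓
  (0,8) → (φ(0),φ(8)) = (6,8) ∈ E(G2) ✓
  (1,2) → (φ(1),φ(2)) = (2,4) ∈ E(G2) ✓
  (1,3) → (φ(1),φ(3)) = (0,4) ∈ E(G2) ✓
  (1,8) → (φ(1),φ(8)) = (4,8) ∈ E(G2) ✓
  (2,3) → (φ(2),φ(3)) = (0,2) ∈ E(G2) ✓
  (2,5) → (φ(2),φ(5)) = (1,2) ∈ E(G2) ✓
  (2,7) → (φ(2),φ(7)) = (2,5) ∈ E(G2) ✓
  (3,4) → (φ(3),φ(4)) = (0,3) ∈ E(G2) ✓
  (3,6) → (φ(3),φ(6)) = (0,7) ∈ E(G2) ✓
  (3,8) → (φ(3),φ(8)) = (0,8) ∈ E(G2) ✓
  (4,5) → (φ(4),φ(5)) = (1,3) ∈ E(G2) ✓
  (4,6) → (φ(4),φ(6)) = (3,7) ∈ E(G2) ✓
  (5,8) → (φ(5),φ(8)) = (1,8) ∈ E(G2) ✓
  (7,8) → (φ(7),φ(8)) = (5,8) ∈ E(G2) ✓
All 19 edges of G1 map to edges of G2, and |E(G1)| = |E(G2)| = 19, so φ is a bijection on edges as well as vertices. Hence G1 ≅ G2.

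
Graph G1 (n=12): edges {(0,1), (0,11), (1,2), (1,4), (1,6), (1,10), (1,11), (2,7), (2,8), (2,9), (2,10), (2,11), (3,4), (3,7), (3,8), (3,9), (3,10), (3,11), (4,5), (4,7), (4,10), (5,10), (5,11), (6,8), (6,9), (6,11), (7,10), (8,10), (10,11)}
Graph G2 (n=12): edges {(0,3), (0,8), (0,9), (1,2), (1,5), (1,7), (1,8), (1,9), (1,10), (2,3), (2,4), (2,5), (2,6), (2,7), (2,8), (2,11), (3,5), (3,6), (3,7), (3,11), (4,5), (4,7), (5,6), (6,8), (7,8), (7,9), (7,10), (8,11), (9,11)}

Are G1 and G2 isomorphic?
Yes, isomorphic

The graphs are isomorphic.
One valid mapping φ: V(G1) → V(G2): 0→10, 1→1, 2→8, 3→3, 4→5, 5→4, 6→9, 7→6, 8→11, 9→0, 10→2, 11→7

Verify φ preserves adjacency — for each edge of G1, its image is an edge of G2:
  (0,1) → (φ(0),φ(1)) = (1,10) ∈ E(G2) ✓
  (0,11) → (φ(0),φ(11)) = (7,10) ∈ E(G2) ✓
  (1,2) → (φ(1),φ(2)) = (1,8) ∈ E(G2) ✓
  (1,4) → (φ(1),φ(4)) = (1,5) ∈ E(G2) ✓
  (1,6) → (φ(1),φ(6)) = (1,9) ∈ E(G2) ✓
  (1,10) → (φ(1),φ(10)) = (1,2) ∈ E(G2) ✓
  (1,11) → (φ(1),φ(11)) = (1,7) ∈ E(G2) ✓
  (2,7) → (φ(2),φ(7)) = (6,8) ∈ E(G2) ✓
  (2,8) → (φ(2),φ(8)) = (8,11) ∈ E(G2) ✓
  (2,9) → (φ(2),φ(9)) = (0,8) ∈ E(G2) ✓
  (2,10) → (φ(2),φ(10)) = (2,8) ∈ E(G2) ✓
  (2,11) → (φ(2),φ(11)) = (7,8) ∈ E(G2) ✓
  (3,4) → (φ(3),φ(4)) = (3,5) ∈ E(G2) ✓
  (3,7) → (φ(3),φ(7)) = (3,6) ∈ E(G2) ✓
  (3,8) → (φ(3),φ(8)) = (3,11) ∈ E(G2) ✓
  (3,9) → (φ(3),φ(9)) = (0,3) ∈ E(G2) ✓
  (3,10) → (φ(3),φ(10)) = (2,3) ∈ E(G2) ✓
  (3,11) → (φ(3),φ(11)) = (3,7) ∈ E(G2) ✓
  (4,5) → (φ(4),φ(5)) = (4,5) ∈ E(G2) ✓
  (4,7) → (φ(4),φ(7)) = (5,6) ∈ E(G2) ✓
  (4,10) → (φ(4),φ(10)) = (2,5) ∈ E(G2) ✓
  (5,10) → (φ(5),φ(10)) = (2,4) ∈ E(G2) ✓
  (5,11) → (φ(5),φ(11)) = (4,7) ∈ E(G2) ✓
  (6,8) → (φ(6),φ(8)) = (9,11) ∈ E(G2) ✓
  (6,9) → (φ(6),φ(9)) = (0,9) ∈ E(G2) ✓
  (6,11) → (φ(6),φ(11)) = (7,9) ∈ E(G2) ✓
  (7,10) → (φ(7),φ(10)) = (2,6) ∈ E(G2) ✓
  (8,10) → (φ(8),φ(10)) = (2,11) ∈ E(G2) ✓
  (10,11) → (φ(10),φ(11)) = (2,7) ∈ E(G2) ✓
All 29 edges of G1 map to edges of G2, and |E(G1)| = |E(G2)| = 29, so φ is a bijection on edges as well as vertices. Hence G1 ≅ G2.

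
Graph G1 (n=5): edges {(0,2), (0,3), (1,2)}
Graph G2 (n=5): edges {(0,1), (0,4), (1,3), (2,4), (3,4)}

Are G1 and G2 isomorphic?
No, not isomorphic

The graphs are NOT isomorphic.

Degrees in G1: deg(0)=2, deg(1)=1, deg(2)=2, deg(3)=1, deg(4)=0.
Sorted degree sequence of G1: [2, 2, 1, 1, 0].
Degrees in G2: deg(0)=2, deg(1)=2, deg(2)=1, deg(3)=2, deg(4)=3.
Sorted degree sequence of G2: [3, 2, 2, 2, 1].
The (sorted) degree sequence is an isomorphism invariant, so since G1 and G2 have different degree sequences they cannot be isomorphic.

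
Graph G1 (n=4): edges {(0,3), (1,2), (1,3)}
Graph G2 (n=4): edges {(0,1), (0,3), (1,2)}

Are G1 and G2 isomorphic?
Yes, isomorphic

The graphs are isomorphic.
One valid mapping φ: V(G1) → V(G2): 0→3, 1→1, 2→2, 3→0

Verify φ preserves adjacency — for each edge of G1, its image is an edge of G2:
  (0,3) → (φ(0),φ(3)) = (0,3) ∈ E(G2) ✓
  (1,2) → (φ(1),φ(2)) = (1,2) ∈ E(G2) ✓
  (1,3) → (φ(1),φ(3)) = (0,1) ∈ E(G2) ✓
All 3 edges of G1 map to edges of G2, and |E(G1)| = |E(G2)| = 3, so φ is a bijection on edges as well as vertices. Hence G1 ≅ G2.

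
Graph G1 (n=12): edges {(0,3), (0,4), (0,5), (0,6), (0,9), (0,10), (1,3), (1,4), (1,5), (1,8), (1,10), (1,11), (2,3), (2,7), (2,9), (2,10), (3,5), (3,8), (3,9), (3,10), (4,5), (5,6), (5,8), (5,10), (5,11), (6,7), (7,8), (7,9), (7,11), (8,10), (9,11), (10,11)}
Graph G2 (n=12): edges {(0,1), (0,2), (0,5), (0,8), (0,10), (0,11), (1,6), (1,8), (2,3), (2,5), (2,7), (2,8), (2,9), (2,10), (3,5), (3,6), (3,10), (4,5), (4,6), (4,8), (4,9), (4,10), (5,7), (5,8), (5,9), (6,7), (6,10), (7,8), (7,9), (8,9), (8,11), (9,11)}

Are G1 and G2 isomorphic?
Yes, isomorphic

The graphs are isomorphic.
One valid mapping φ: V(G1) → V(G2): 0→0, 1→9, 2→3, 3→2, 4→11, 5→8, 6→1, 7→6, 8→7, 9→10, 10→5, 11→4

Verify φ preserves adjacency — for each edge of G1, its image is an edge of G2:
  (0,3) → (φ(0),φ(3)) = (0,2) ∈ E(G2) ✓
  (0,4) → (φ(0),φ(4)) = (0,11) ∈ E(G2) ✓
  (0,5) → (φ(0),φ(5)) = (0,8) ∈ E(G2) ✓
  (0,6) → (φ(0),φ(6)) = (0,1) ∈ E(G2) ✓
  (0,9) → (φ(0),φ(9)) = (0,10) ∈ E(G2) ✓
  (0,10) → (φ(0),φ(10)) = (0,5) ∈ E(G2) ✓
  (1,3) → (φ(1),φ(3)) = (2,9) ∈ E(G2) ✓
  (1,4) → (φ(1),φ(4)) = (9,11) ∈ E(G2) ✓
  (1,5) → (φ(1),φ(5)) = (8,9) ∈ E(G2) ✓
  (1,8) → (φ(1),φ(8)) = (7,9) ∈ E(G2) ✓
  (1,10) → (φ(1),φ(10)) = (5,9) ∈ E(G2) ✓
  (1,11) → (φ(1),φ(11)) = (4,9) ∈ E(G2) ✓
  (2,3) → (φ(2),φ(3)) = (2,3) ∈ E(G2) ✓
  (2,7) → (φ(2),φ(7)) = (3,6) ∈ E(G2) ✓
  (2,9) → (φ(2),φ(9)) = (3,10) ∈ E(G2) ✓
  (2,10) → (φ(2),φ(10)) = (3,5) ∈ E(G2) ✓
  (3,5) → (φ(3),φ(5)) = (2,8) ∈ E(G2) ✓
  (3,8) → (φ(3),φ(8)) = (2,7) ∈ E(G2) ✓
  (3,9) → (φ(3),φ(9)) = (2,10) ∈ E(G2) ✓
  (3,10) → (φ(3),φ(10)) = (2,5) ∈ E(G2) ✓
  (4,5) → (φ(4),φ(5)) = (8,11) ∈ E(G2) ✓
  (5,6) → (φ(5),φ(6)) = (1,8) ∈ E(G2) ✓
  (5,8) → (φ(5),φ(8)) = (7,8) ∈ E(G2) ✓
  (5,10) → (φ(5),φ(10)) = (5,8) ∈ E(G2) ✓
  (5,11) → (φ(5),φ(11)) = (4,8) ∈ E(G2) ✓
  (6,7) → (φ(6),φ(7)) = (1,6) ∈ E(G2) ✓
  (7,8) → (φ(7),φ(8)) = (6,7) ∈ E(G2) ✓
  (7,9) → (φ(7),φ(9)) = (6,10) ∈ E(G2) ✓
  (7,11) → (φ(7),φ(11)) = (4,6) ∈ E(G2) ✓
  (8,10) → (φ(8),φ(10)) = (5,7) ∈ E(G2) ✓
  (9,11) → (φ(9),φ(11)) = (4,10) ∈ E(G2) ✓
  (10,11) → (φ(10),φ(11)) = (4,5) ∈ E(G2) ✓
All 32 edges of G1 map to edges of G2, and |E(G1)| = |E(G2)| = 32, so φ is a bijection on edges as well as vertices. Hence G1 ≅ G2.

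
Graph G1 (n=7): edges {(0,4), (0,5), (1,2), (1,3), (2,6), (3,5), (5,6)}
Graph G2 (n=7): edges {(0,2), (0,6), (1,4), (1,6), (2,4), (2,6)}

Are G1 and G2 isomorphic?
No, not isomorphic

The graphs are NOT isomorphic.

Degrees in G1: deg(0)=2, deg(1)=2, deg(2)=2, deg(3)=2, deg(4)=1, deg(5)=3, deg(6)=2.
Sorted degree sequence of G1: [3, 2, 2, 2, 2, 2, 1].
Degrees in G2: deg(0)=2, deg(1)=2, deg(2)=3, deg(3)=0, deg(4)=2, deg(5)=0, deg(6)=3.
Sorted degree sequence of G2: [3, 3, 2, 2, 2, 0, 0].
The (sorted) degree sequence is an isomorphism invariant, so since G1 and G2 have different degree sequences they cannot be isomorphic.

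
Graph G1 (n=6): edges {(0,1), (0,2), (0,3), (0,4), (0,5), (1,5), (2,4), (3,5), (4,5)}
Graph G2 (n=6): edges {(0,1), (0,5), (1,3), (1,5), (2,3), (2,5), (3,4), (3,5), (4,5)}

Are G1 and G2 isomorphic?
Yes, isomorphic

The graphs are isomorphic.
One valid mapping φ: V(G1) → V(G2): 0→5, 1→4, 2→0, 3→2, 4→1, 5→3

Verify φ preserves adjacency — for each edge of G1, its image is an edge of G2:
  (0,1) → (φ(0),φ(1)) = (4,5) ∈ E(G2) ✓
  (0,2) → (φ(0),φ(2)) = (0,5) ∈ E(G2) ✓
  (0,3) → (φ(0),φ(3)) = (2,5) ∈ E(G2) ✓
  (0,4) → (φ(0),φ(4)) = (1,5) ∈ E(G2) ✓
  (0,5) → (φ(0),φ(5)) = (3,5) ∈ E(G2) ✓
  (1,5) → (φ(1),φ(5)) = (3,4) ∈ E(G2) ✓
  (2,4) → (φ(2),φ(4)) = (0,1) ∈ E(G2) ✓
  (3,5) → (φ(3),φ(5)) = (2,3) ∈ E(G2) ✓
  (4,5) → (φ(4),φ(5)) = (1,3) ∈ E(G2) ✓
All 9 edges of G1 map to edges of G2, and |E(G1)| = |E(G2)| = 9, so φ is a bijection on edges as well as vertices. Hence G1 ≅ G2.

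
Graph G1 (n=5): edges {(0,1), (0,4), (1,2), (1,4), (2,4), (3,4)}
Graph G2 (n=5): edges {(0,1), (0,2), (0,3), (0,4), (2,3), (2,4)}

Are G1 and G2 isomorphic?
Yes, isomorphic

The graphs are isomorphic.
One valid mapping φ: V(G1) → V(G2): 0→4, 1→2, 2→3, 3→1, 4→0

Verify φ preserves adjacency — for each edge of G1, its image is an edge of G2:
  (0,1) → (φ(0),φ(1)) = (2,4) ∈ E(G2) ✓
  (0,4) → (φ(0),φ(4)) = (0,4) ∈ E(G2) ✓
  (1,2) → (φ(1),φ(2)) = (2,3) ∈ E(G2) ✓
  (1,4) → (φ(1),φ(4)) = (0,2) ∈ E(G2) ✓
  (2,4) → (φ(2),φ(4)) = (0,3) ∈ E(G2) ✓
  (3,4) → (φ(3),φ(4)) = (0,1) ∈ E(G2) ✓
All 6 edges of G1 map to edges of G2, and |E(G1)| = |E(G2)| = 6, so φ is a bijection on edges as well as vertices. Hence G1 ≅ G2.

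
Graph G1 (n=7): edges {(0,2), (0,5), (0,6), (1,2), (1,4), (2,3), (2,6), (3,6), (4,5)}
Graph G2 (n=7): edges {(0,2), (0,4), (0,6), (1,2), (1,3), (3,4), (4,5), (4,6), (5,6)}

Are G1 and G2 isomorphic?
Yes, isomorphic

The graphs are isomorphic.
One valid mapping φ: V(G1) → V(G2): 0→0, 1→3, 2→4, 3→5, 4→1, 5→2, 6→6

Verify φ preserves adjacency — for each edge of G1, its image is an edge of G2:
  (0,2) → (φ(0),φ(2)) = (0,4) ∈ E(G2) ✓
  (0,5) → (φ(0),φ(5)) = (0,2) ∈ E(G2) ✓
  (0,6) → (φ(0),φ(6)) = (0,6) ∈ E(G2) ✓
  (1,2) → (φ(1),φ(2)) = (3,4) ∈ E(G2) ✓
  (1,4) → (φ(1),φ(4)) = (1,3) ∈ E(G2) ✓
  (2,3) → (φ(2),φ(3)) = (4,5) ∈ E(G2) ✓
  (2,6) → (φ(2),φ(6)) = (4,6) ∈ E(G2) ✓
  (3,6) → (φ(3),φ(6)) = (5,6) ∈ E(G2) ✓
  (4,5) → (φ(4),φ(5)) = (1,2) ∈ E(G2) ✓
All 9 edges of G1 map to edges of G2, and |E(G1)| = |E(G2)| = 9, so φ is a bijection on edges as well as vertices. Hence G1 ≅ G2.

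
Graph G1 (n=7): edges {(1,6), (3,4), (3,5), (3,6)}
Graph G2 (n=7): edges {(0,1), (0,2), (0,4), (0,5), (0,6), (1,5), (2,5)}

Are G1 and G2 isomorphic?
No, not isomorphic

The graphs are NOT isomorphic.

Degrees in G1: deg(0)=0, deg(1)=1, deg(2)=0, deg(3)=3, deg(4)=1, deg(5)=1, deg(6)=2.
Sorted degree sequence of G1: [3, 2, 1, 1, 1, 0, 0].
Degrees in G2: deg(0)=5, deg(1)=2, deg(2)=2, deg(3)=0, deg(4)=1, deg(5)=3, deg(6)=1.
Sorted degree sequence of G2: [5, 3, 2, 2, 1, 1, 0].
The (sorted) degree sequence is an isomorphism invariant, so since G1 and G2 have different degree sequences they cannot be isomorphic.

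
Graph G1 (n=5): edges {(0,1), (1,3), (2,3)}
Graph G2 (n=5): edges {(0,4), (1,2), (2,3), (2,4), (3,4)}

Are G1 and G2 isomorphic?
No, not isomorphic

The graphs are NOT isomorphic.

Counting triangles (3-cliques): G1 has 0, G2 has 1.
Triangle count is an isomorphism invariant, so differing triangle counts rule out isomorphism.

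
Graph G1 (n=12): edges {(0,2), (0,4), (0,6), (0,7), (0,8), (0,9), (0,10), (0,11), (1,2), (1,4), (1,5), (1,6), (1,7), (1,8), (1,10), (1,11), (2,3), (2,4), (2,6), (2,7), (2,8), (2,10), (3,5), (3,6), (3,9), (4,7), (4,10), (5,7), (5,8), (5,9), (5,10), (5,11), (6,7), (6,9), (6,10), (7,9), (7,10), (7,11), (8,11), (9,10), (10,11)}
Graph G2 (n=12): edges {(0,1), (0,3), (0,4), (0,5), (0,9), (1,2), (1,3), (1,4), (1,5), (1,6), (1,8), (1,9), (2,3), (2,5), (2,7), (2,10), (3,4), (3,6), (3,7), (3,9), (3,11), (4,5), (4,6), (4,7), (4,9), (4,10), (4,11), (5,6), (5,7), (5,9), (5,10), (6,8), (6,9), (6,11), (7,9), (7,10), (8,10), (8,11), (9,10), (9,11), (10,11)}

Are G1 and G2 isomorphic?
Yes, isomorphic

The graphs are isomorphic.
One valid mapping φ: V(G1) → V(G2): 0→3, 1→5, 2→1, 3→8, 4→0, 5→10, 6→6, 7→9, 8→2, 9→11, 10→4, 11→7

Verify φ preserves adjacency — for each edge of G1, its image is an edge of G2:
  (0,2) → (φ(0),φ(2)) = (1,3) ∈ E(G2) ✓
  (0,4) → (φ(0),φ(4)) = (0,3) ∈ E(G2) ✓
  (0,6) → (φ(0),φ(6)) = (3,6) ∈ E(G2) ✓
  (0,7) → (φ(0),φ(7)) = (3,9) ∈ E(G2) ✓
  (0,8) → (φ(0),φ(8)) = (2,3) ∈ E(G2) ✓
  (0,9) → (φ(0),φ(9)) = (3,11) ∈ E(G2) ✓
  (0,10) → (φ(0),φ(10)) = (3,4) ∈ E(G2) ✓
  (0,11) → (φ(0),φ(11)) = (3,7) ∈ E(G2) ✓
  (1,2) → (φ(1),φ(2)) = (1,5) ∈ E(G2) ✓
  (1,4) → (φ(1),φ(4)) = (0,5) ∈ E(G2) ✓
  (1,5) → (φ(1),φ(5)) = (5,10) ∈ E(G2) ✓
  (1,6) → (φ(1),φ(6)) = (5,6) ∈ E(G2) ✓
  (1,7) → (φ(1),φ(7)) = (5,9) ∈ E(G2) ✓
  (1,8) → (φ(1),φ(8)) = (2,5) ∈ E(G2) ✓
  (1,10) → (φ(1),φ(10)) = (4,5) ∈ E(G2) ✓
  (1,11) → (φ(1),φ(11)) = (5,7) ∈ E(G2) ✓
  (2,3) → (φ(2),φ(3)) = (1,8) ∈ E(G2) ✓
  (2,4) → (φ(2),φ(4)) = (0,1) ∈ E(G2) ✓
  (2,6) → (φ(2),φ(6)) = (1,6) ∈ E(G2) ✓
  (2,7) → (φ(2),φ(7)) = (1,9) ∈ E(G2) ✓
  (2,8) → (φ(2),φ(8)) = (1,2) ∈ E(G2) ✓
  (2,10) → (φ(2),φ(10)) = (1,4) ∈ E(G2) ✓
  (3,5) → (φ(3),φ(5)) = (8,10) ∈ E(G2) ✓
  (3,6) → (φ(3),φ(6)) = (6,8) ∈ E(G2) ✓
  (3,9) → (φ(3),φ(9)) = (8,11) ∈ E(G2) ✓
  (4,7) → (φ(4),φ(7)) = (0,9) ∈ E(G2) ✓
  (4,10) → (φ(4),φ(10)) = (0,4) ∈ E(G2) ✓
  (5,7) → (φ(5),φ(7)) = (9,10) ∈ E(G2) ✓
  (5,8) → (φ(5),φ(8)) = (2,10) ∈ E(G2) ✓
  (5,9) → (φ(5),φ(9)) = (10,11) ∈ E(G2) ✓
  (5,10) → (φ(5),φ(10)) = (4,10) ∈ E(G2) ✓
  (5,11) → (φ(5),φ(11)) = (7,10) ∈ E(G2) ✓
  (6,7) → (φ(6),φ(7)) = (6,9) ∈ E(G2) ✓
  (6,9) → (φ(6),φ(9)) = (6,11) ∈ E(G2) ✓
  (6,10) → (φ(6),φ(10)) = (4,6) ∈ E(G2) ✓
  (7,9) → (φ(7),φ(9)) = (9,11) ∈ E(G2) ✓
  (7,10) → (φ(7),φ(10)) = (4,9) ∈ E(G2) ✓
  (7,11) → (φ(7),φ(11)) = (7,9) ∈ E(G2) ✓
  (8,11) → (φ(8),φ(11)) = (2,7) ∈ E(G2) ✓
  (9,10) → (φ(9),φ(10)) = (4,11) ∈ E(G2) ✓
  (10,11) → (φ(10),φ(11)) = (4,7) ∈ E(G2) ✓
All 41 edges of G1 map to edges of G2, and |E(G1)| = |E(G2)| = 41, so φ is a bijection on edges as well as vertices. Hence G1 ≅ G2.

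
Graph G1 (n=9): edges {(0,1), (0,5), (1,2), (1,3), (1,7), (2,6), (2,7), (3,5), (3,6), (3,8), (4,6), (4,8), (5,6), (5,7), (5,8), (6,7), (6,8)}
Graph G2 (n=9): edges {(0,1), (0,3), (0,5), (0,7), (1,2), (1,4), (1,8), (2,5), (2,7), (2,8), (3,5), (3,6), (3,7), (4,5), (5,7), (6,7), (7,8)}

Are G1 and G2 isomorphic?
Yes, isomorphic

The graphs are isomorphic.
One valid mapping φ: V(G1) → V(G2): 0→4, 1→1, 2→8, 3→0, 4→6, 5→5, 6→7, 7→2, 8→3

Verify φ preserves adjacency — for each edge of G1, its image is an edge of G2:
  (0,1) → (φ(0),φ(1)) = (1,4) ∈ E(G2) ✓
  (0,5) → (φ(0),φ(5)) = (4,5) ∈ E(G2) ✓
  (1,2) → (φ(1),φ(2)) = (1,8) ∈ E(G2) ✓
  (1,3) → (φ(1),φ(3)) = (0,1) ∈ E(G2) ✓
  (1,7) → (φ(1),φ(7)) = (1,2) ∈ E(G2) ✓
  (2,6) → (φ(2),φ(6)) = (7,8) ∈ E(G2) ✓
  (2,7) → (φ(2),φ(7)) = (2,8) ∈ E(G2) ✓
  (3,5) → (φ(3),φ(5)) = (0,5) ∈ E(G2) ✓
  (3,6) → (φ(3),φ(6)) = (0,7) ∈ E(G2) ✓
  (3,8) → (φ(3),φ(8)) = (0,3) ∈ E(G2) ✓
  (4,6) → (φ(4),φ(6)) = (6,7) ∈ E(G2) ✓
  (4,8) → (φ(4),φ(8)) = (3,6) ∈ E(G2) ✓
  (5,6) → (φ(5),φ(6)) = (5,7) ∈ E(G2) ✓
  (5,7) → (φ(5),φ(7)) = (2,5) ∈ E(G2) ✓
  (5,8) → (φ(5),φ(8)) = (3,5) ∈ E(G2) ✓
  (6,7) → (φ(6),φ(7)) = (2,7) ∈ E(G2) ✓
  (6,8) → (φ(6),φ(8)) = (3,7) ∈ E(G2) ✓
All 17 edges of G1 map to edges of G2, and |E(G1)| = |E(G2)| = 17, so φ is a bijection on edges as well as vertices. Hence G1 ≅ G2.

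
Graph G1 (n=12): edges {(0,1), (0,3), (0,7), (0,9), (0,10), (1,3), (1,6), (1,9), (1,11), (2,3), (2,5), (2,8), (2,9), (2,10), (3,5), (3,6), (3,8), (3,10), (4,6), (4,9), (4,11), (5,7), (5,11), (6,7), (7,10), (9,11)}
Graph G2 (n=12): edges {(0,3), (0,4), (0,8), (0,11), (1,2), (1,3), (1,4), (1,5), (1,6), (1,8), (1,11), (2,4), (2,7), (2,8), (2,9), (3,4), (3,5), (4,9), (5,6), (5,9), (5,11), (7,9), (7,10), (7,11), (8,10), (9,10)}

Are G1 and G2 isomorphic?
Yes, isomorphic

The graphs are isomorphic.
One valid mapping φ: V(G1) → V(G2): 0→4, 1→2, 2→5, 3→1, 4→10, 5→11, 6→8, 7→0, 8→6, 9→9, 10→3, 11→7

Verify φ preserves adjacency — for each edge of G1, its image is an edge of G2:
  (0,1) → (φ(0),φ(1)) = (2,4) ∈ E(G2) ✓
  (0,3) → (φ(0),φ(3)) = (1,4) ∈ E(G2) ✓
  (0,7) → (φ(0),φ(7)) = (0,4) ∈ E(G2) ✓
  (0,9) → (φ(0),φ(9)) = (4,9) ∈ E(G2) ✓
  (0,10) → (φ(0),φ(10)) = (3,4) ∈ E(G2) ✓
  (1,3) → (φ(1),φ(3)) = (1,2) ∈ E(G2) ✓
  (1,6) → (φ(1),φ(6)) = (2,8) ∈ E(G2) ✓
  (1,9) → (φ(1),φ(9)) = (2,9) ∈ E(G2) ✓
  (1,11) → (φ(1),φ(11)) = (2,7) ∈ E(G2) ✓
  (2,3) → (φ(2),φ(3)) = (1,5) ∈ E(G2) ✓
  (2,5) → (φ(2),φ(5)) = (5,11) ∈ E(G2) ✓
  (2,8) → (φ(2),φ(8)) = (5,6) ∈ E(G2) ✓
  (2,9) → (φ(2),φ(9)) = (5,9) ∈ E(G2) ✓
  (2,10) → (φ(2),φ(10)) = (3,5) ∈ E(G2) ✓
  (3,5) → (φ(3),φ(5)) = (1,11) ∈ E(G2) ✓
  (3,6) → (φ(3),φ(6)) = (1,8) ∈ E(G2) ✓
  (3,8) → (φ(3),φ(8)) = (1,6) ∈ E(G2) ✓
  (3,10) → (φ(3),φ(10)) = (1,3) ∈ E(G2) ✓
  (4,6) → (φ(4),φ(6)) = (8,10) ∈ E(G2) ✓
  (4,9) → (φ(4),φ(9)) = (9,10) ∈ E(G2) ✓
  (4,11) → (φ(4),φ(11)) = (7,10) ∈ E(G2) ✓
  (5,7) → (φ(5),φ(7)) = (0,11) ∈ E(G2) ✓
  (5,11) → (φ(5),φ(11)) = (7,11) ∈ E(G2) ✓
  (6,7) → (φ(6),φ(7)) = (0,8) ∈ E(G2) ✓
  (7,10) → (φ(7),φ(10)) = (0,3) ∈ E(G2) ✓
  (9,11) → (φ(9),φ(11)) = (7,9) ∈ E(G2) ✓
All 26 edges of G1 map to edges of G2, and |E(G1)| = |E(G2)| = 26, so φ is a bijection on edges as well as vertices. Hence G1 ≅ G2.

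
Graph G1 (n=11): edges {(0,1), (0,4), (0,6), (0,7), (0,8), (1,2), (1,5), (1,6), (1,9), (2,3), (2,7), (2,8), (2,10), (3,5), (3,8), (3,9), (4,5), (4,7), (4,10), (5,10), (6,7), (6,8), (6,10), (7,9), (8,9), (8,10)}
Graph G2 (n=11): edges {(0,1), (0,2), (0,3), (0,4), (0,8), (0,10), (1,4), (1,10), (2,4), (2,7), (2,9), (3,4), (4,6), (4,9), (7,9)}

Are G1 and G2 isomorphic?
No, not isomorphic

The graphs are NOT isomorphic.

Connected components of G1: 1 component(s) with vertex sets [[0, 1, 2, 3, 4, 5, 6, 7, 8, 9, 10]], sizes [11].
Connected components of G2: 2 component(s) with vertex sets [[5], [0, 1, 2, 3, 4, 6, 7, 8, 9, 10]], sizes [1, 10].
The number of connected components (and the multiset of component sizes) is an isomorphism invariant — an isomorphism maps each component of G1 bijectively onto a component of G2. Since G1 has 1 component(s) and G2 has 2, they cannot be isomorphic.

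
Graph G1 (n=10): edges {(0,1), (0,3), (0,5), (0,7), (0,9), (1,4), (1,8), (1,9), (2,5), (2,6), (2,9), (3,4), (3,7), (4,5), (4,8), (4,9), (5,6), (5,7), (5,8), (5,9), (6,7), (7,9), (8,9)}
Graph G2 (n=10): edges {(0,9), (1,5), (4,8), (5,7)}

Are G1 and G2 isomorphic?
No, not isomorphic

The graphs are NOT isomorphic.

Connected components of G1: 1 component(s) with vertex sets [[0, 1, 2, 3, 4, 5, 6, 7, 8, 9]], sizes [10].
Connected components of G2: 6 component(s) with vertex sets [[2], [3], [6], [0, 9], [4, 8], [1, 5, 7]], sizes [1, 1, 1, 2, 2, 3].
The number of connected components (and the multiset of component sizes) is an isomorphism invariant — an isomorphism maps each component of G1 bijectively onto a component of G2. Since G1 has 1 component(s) and G2 has 6, they cannot be isomorphic.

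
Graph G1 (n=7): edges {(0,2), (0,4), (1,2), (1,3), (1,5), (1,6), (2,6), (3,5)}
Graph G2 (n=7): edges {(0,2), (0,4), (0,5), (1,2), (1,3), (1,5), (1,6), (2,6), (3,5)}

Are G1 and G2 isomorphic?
No, not isomorphic

The graphs are NOT isomorphic.

Counting edges: G1 has 8 edge(s); G2 has 9 edge(s).
Edge count is an isomorphism invariant (a bijection on vertices induces a bijection on edges), so differing edge counts rule out isomorphism.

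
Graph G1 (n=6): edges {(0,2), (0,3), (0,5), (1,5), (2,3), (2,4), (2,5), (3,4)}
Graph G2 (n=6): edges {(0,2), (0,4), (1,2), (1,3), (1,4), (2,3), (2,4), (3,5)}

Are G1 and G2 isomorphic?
Yes, isomorphic

The graphs are isomorphic.
One valid mapping φ: V(G1) → V(G2): 0→1, 1→5, 2→2, 3→4, 4→0, 5→3

Verify φ preserves adjacency — for each edge of G1, its image is an edge of G2:
  (0,2) → (φ(0),φ(2)) = (1,2) ∈ E(G2) ✓
  (0,3) → (φ(0),φ(3)) = (1,4) ∈ E(G2) ✓
  (0,5) → (φ(0),φ(5)) = (1,3) ∈ E(G2) ✓
  (1,5) → (φ(1),φ(5)) = (3,5) ∈ E(G2) ✓
  (2,3) → (φ(2),φ(3)) = (2,4) ∈ E(G2) ✓
  (2,4) → (φ(2),φ(4)) = (0,2) ∈ E(G2) ✓
  (2,5) → (φ(2),φ(5)) = (2,3) ∈ E(G2) ✓
  (3,4) → (φ(3),φ(4)) = (0,4) ∈ E(G2) ✓
All 8 edges of G1 map to edges of G2, and |E(G1)| = |E(G2)| = 8, so φ is a bijection on edges as well as vertices. Hence G1 ≅ G2.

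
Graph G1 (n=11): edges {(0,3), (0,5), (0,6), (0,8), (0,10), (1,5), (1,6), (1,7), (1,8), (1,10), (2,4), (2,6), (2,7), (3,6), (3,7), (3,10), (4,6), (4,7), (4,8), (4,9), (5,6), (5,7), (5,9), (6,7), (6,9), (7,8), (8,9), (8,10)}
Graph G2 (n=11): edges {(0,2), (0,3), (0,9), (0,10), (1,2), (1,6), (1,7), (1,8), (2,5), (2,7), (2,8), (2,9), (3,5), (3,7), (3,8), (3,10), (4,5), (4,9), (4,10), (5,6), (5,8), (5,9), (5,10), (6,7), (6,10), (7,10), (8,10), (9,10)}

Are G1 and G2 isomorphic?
Yes, isomorphic

The graphs are isomorphic.
One valid mapping φ: V(G1) → V(G2): 0→7, 1→8, 2→4, 3→6, 4→9, 5→3, 6→10, 7→5, 8→2, 9→0, 10→1

Verify φ preserves adjacency — for each edge of G1, its image is an edge of G2:
  (0,3) → (φ(0),φ(3)) = (6,7) ∈ E(G2) ✓
  (0,5) → (φ(0),φ(5)) = (3,7) ∈ E(G2) ✓
  (0,6) → (φ(0),φ(6)) = (7,10) ∈ E(G2) ✓
  (0,8) → (φ(0),φ(8)) = (2,7) ∈ E(G2) ✓
  (0,10) → (φ(0),φ(10)) = (1,7) ∈ E(G2) ✓
  (1,5) → (φ(1),φ(5)) = (3,8) ∈ E(G2) ✓
  (1,6) → (φ(1),φ(6)) = (8,10) ∈ E(G2) ✓
  (1,7) → (φ(1),φ(7)) = (5,8) ∈ E(G2) ✓
  (1,8) → (φ(1),φ(8)) = (2,8) ∈ E(G2) ✓
  (1,10) → (φ(1),φ(10)) = (1,8) ∈ E(G2) ✓
  (2,4) → (φ(2),φ(4)) = (4,9) ∈ E(G2) ✓
  (2,6) → (φ(2),φ(6)) = (4,10) ∈ E(G2) ✓
  (2,7) → (φ(2),φ(7)) = (4,5) ∈ E(G2) ✓
  (3,6) → (φ(3),φ(6)) = (6,10) ∈ E(G2) ✓
  (3,7) → (φ(3),φ(7)) = (5,6) ∈ E(G2) ✓
  (3,10) → (φ(3),φ(10)) = (1,6) ∈ E(G2) ✓
  (4,6) → (φ(4),φ(6)) = (9,10) ∈ E(G2) ✓
  (4,7) → (φ(4),φ(7)) = (5,9) ∈ E(G2) ✓
  (4,8) → (φ(4),φ(8)) = (2,9) ∈ E(G2) ✓
  (4,9) → (φ(4),φ(9)) = (0,9) ∈ E(G2) ✓
  (5,6) → (φ(5),φ(6)) = (3,10) ∈ E(G2) ✓
  (5,7) → (φ(5),φ(7)) = (3,5) ∈ E(G2) ✓
  (5,9) → (φ(5),φ(9)) = (0,3) ∈ E(G2) ✓
  (6,7) → (φ(6),φ(7)) = (5,10) ∈ E(G2) ✓
  (6,9) → (φ(6),φ(9)) = (0,10) ∈ E(G2) ✓
  (7,8) → (φ(7),φ(8)) = (2,5) ∈ E(G2) ✓
  (8,9) → (φ(8),φ(9)) = (0,2) ∈ E(G2) ✓
  (8,10) → (φ(8),φ(10)) = (1,2) ∈ E(G2) ✓
All 28 edges of G1 map to edges of G2, and |E(G1)| = |E(G2)| = 28, so φ is a bijection on edges as well as vertices. Hence G1 ≅ G2.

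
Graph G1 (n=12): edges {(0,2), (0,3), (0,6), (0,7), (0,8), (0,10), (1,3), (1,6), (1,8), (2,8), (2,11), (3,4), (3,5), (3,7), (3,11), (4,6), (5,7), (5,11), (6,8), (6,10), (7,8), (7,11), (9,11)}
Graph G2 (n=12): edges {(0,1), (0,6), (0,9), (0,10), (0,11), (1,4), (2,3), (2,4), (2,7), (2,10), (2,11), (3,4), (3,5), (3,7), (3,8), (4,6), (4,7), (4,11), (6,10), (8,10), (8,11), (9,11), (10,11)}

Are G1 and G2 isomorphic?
Yes, isomorphic

The graphs are isomorphic.
One valid mapping φ: V(G1) → V(G2): 0→11, 1→6, 2→8, 3→4, 4→1, 5→7, 6→0, 7→2, 8→10, 9→5, 10→9, 11→3

Verify φ preserves adjacency — for each edge of G1, its image is an edge of G2:
  (0,2) → (φ(0),φ(2)) = (8,11) ∈ E(G2) ✓
  (0,3) → (φ(0),φ(3)) = (4,11) ∈ E(G2) ✓
  (0,6) → (φ(0),φ(6)) = (0,11) ∈ E(G2) ✓
  (0,7) → (φ(0),φ(7)) = (2,11) ∈ E(G2) ✓
  (0,8) → (φ(0),φ(8)) = (10,11) ∈ E(G2) ✓
  (0,10) → (φ(0),φ(10)) = (9,11) ∈ E(G2) ✓
  (1,3) → (φ(1),φ(3)) = (4,6) ∈ E(G2) ✓
  (1,6) → (φ(1),φ(6)) = (0,6) ∈ E(G2) ✓
  (1,8) → (φ(1),φ(8)) = (6,10) ∈ E(G2) ✓
  (2,8) → (φ(2),φ(8)) = (8,10) ∈ E(G2) ✓
  (2,11) → (φ(2),φ(11)) = (3,8) ∈ E(G2) ✓
  (3,4) → (φ(3),φ(4)) = (1,4) ∈ E(G2) ✓
  (3,5) → (φ(3),φ(5)) = (4,7) ∈ E(G2) ✓
  (3,7) → (φ(3),φ(7)) = (2,4) ∈ E(G2) ✓
  (3,11) → (φ(3),φ(11)) = (3,4) ∈ E(G2) ✓
  (4,6) → (φ(4),φ(6)) = (0,1) ∈ E(G2) ✓
  (5,7) → (φ(5),φ(7)) = (2,7) ∈ E(G2) ✓
  (5,11) → (φ(5),φ(11)) = (3,7) ∈ E(G2) ✓
  (6,8) → (φ(6),φ(8)) = (0,10) ∈ E(G2) ✓
  (6,10) → (φ(6),φ(10)) = (0,9) ∈ E(G2) ✓
  (7,8) → (φ(7),φ(8)) = (2,10) ∈ E(G2) ✓
  (7,11) → (φ(7),φ(11)) = (2,3) ∈ E(G2) ✓
  (9,11) → (φ(9),φ(11)) = (3,5) ∈ E(G2) ✓
All 23 edges of G1 map to edges of G2, and |E(G1)| = |E(G2)| = 23, so φ is a bijection on edges as well as vertices. Hence G1 ≅ G2.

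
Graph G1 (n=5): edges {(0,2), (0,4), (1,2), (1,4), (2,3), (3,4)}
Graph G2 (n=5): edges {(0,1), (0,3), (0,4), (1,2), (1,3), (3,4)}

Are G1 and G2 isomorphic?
No, not isomorphic

The graphs are NOT isomorphic.

Counting triangles (3-cliques): G1 has 0, G2 has 2.
Triangle count is an isomorphism invariant, so differing triangle counts rule out isomorphism.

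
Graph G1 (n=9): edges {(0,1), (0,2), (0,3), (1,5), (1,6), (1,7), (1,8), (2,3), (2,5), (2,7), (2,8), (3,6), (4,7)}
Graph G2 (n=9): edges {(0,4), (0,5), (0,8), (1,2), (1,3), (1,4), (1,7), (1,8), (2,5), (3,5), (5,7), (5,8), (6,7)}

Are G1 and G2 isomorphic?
Yes, isomorphic

The graphs are isomorphic.
One valid mapping φ: V(G1) → V(G2): 0→8, 1→1, 2→5, 3→0, 4→6, 5→2, 6→4, 7→7, 8→3

Verify φ preserves adjacency — for each edge of G1, its image is an edge of G2:
  (0,1) → (φ(0),φ(1)) = (1,8) ∈ E(G2) ✓
  (0,2) → (φ(0),φ(2)) = (5,8) ∈ E(G2) ✓
  (0,3) → (φ(0),φ(3)) = (0,8) ∈ E(G2) ✓
  (1,5) → (φ(1),φ(5)) = (1,2) ∈ E(G2) ✓
  (1,6) → (φ(1),φ(6)) = (1,4) ∈ E(G2) ✓
  (1,7) → (φ(1),φ(7)) = (1,7) ∈ E(G2) ✓
  (1,8) → (φ(1),φ(8)) = (1,3) ∈ E(G2) ✓
  (2,3) → (φ(2),φ(3)) = (0,5) ∈ E(G2) ✓
  (2,5) → (φ(2),φ(5)) = (2,5) ∈ E(G2) ✓
  (2,7) → (φ(2),φ(7)) = (5,7) ∈ E(G2) ✓
  (2,8) → (φ(2),φ(8)) = (3,5) ∈ E(G2) ✓
  (3,6) → (φ(3),φ(6)) = (0,4) ∈ E(G2) ✓
  (4,7) → (φ(4),φ(7)) = (6,7) ∈ E(G2) ✓
All 13 edges of G1 map to edges of G2, and |E(G1)| = |E(G2)| = 13, so φ is a bijection on edges as well as vertices. Hence G1 ≅ G2.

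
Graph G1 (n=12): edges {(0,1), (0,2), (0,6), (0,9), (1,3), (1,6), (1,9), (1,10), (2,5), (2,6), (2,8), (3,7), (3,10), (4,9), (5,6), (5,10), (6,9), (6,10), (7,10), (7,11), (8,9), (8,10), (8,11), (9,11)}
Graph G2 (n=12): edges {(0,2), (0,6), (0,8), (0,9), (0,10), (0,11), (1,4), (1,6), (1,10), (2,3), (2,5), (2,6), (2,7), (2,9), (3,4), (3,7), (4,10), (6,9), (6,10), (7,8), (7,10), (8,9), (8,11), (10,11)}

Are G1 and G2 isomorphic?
Yes, isomorphic

The graphs are isomorphic.
One valid mapping φ: V(G1) → V(G2): 0→9, 1→6, 2→8, 3→1, 4→5, 5→11, 6→0, 7→4, 8→7, 9→2, 10→10, 11→3

Verify φ preserves adjacency — for each edge of G1, its image is an edge of G2:
  (0,1) → (φ(0),φ(1)) = (6,9) ∈ E(G2) ✓
  (0,2) → (φ(0),φ(2)) = (8,9) ∈ E(G2) ✓
  (0,6) → (φ(0),φ(6)) = (0,9) ∈ E(G2) ✓
  (0,9) → (φ(0),φ(9)) = (2,9) ∈ E(G2) ✓
  (1,3) → (φ(1),φ(3)) = (1,6) ∈ E(G2) ✓
  (1,6) → (φ(1),φ(6)) = (0,6) ∈ E(G2) ✓
  (1,9) → (φ(1),φ(9)) = (2,6) ∈ E(G2) ✓
  (1,10) → (φ(1),φ(10)) = (6,10) ∈ E(G2) ✓
  (2,5) → (φ(2),φ(5)) = (8,11) ∈ E(G2) ✓
  (2,6) → (φ(2),φ(6)) = (0,8) ∈ E(G2) ✓
  (2,8) → (φ(2),φ(8)) = (7,8) ∈ E(G2) ✓
  (3,7) → (φ(3),φ(7)) = (1,4) ∈ E(G2) ✓
  (3,10) → (φ(3),φ(10)) = (1,10) ∈ E(G2) ✓
  (4,9) → (φ(4),φ(9)) = (2,5) ∈ E(G2) ✓
  (5,6) → (φ(5),φ(6)) = (0,11) ∈ E(G2) ✓
  (5,10) → (φ(5),φ(10)) = (10,11) ∈ E(G2) ✓
  (6,9) → (φ(6),φ(9)) = (0,2) ∈ E(G2) ✓
  (6,10) → (φ(6),φ(10)) = (0,10) ∈ E(G2) ✓
  (7,10) → (φ(7),φ(10)) = (4,10) ∈ E(G2) ✓
  (7,11) → (φ(7),φ(11)) = (3,4) ∈ E(G2) ✓
  (8,9) → (φ(8),φ(9)) = (2,7) ∈ E(G2) ✓
  (8,10) → (φ(8),φ(10)) = (7,10) ∈ E(G2) ✓
  (8,11) → (φ(8),φ(11)) = (3,7) ∈ E(G2) ✓
  (9,11) → (φ(9),φ(11)) = (2,3) ∈ E(G2) ✓
All 24 edges of G1 map to edges of G2, and |E(G1)| = |E(G2)| = 24, so φ is a bijection on edges as well as vertices. Hence G1 ≅ G2.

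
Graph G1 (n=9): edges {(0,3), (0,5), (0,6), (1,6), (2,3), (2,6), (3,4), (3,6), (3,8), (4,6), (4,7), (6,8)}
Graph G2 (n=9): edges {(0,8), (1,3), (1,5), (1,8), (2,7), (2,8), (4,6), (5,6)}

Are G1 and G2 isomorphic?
No, not isomorphic

The graphs are NOT isomorphic.

Degrees in G1: deg(0)=3, deg(1)=1, deg(2)=2, deg(3)=5, deg(4)=3, deg(5)=1, deg(6)=6, deg(7)=1, deg(8)=2.
Sorted degree sequence of G1: [6, 5, 3, 3, 2, 2, 1, 1, 1].
Degrees in G2: deg(0)=1, deg(1)=3, deg(2)=2, deg(3)=1, deg(4)=1, deg(5)=2, deg(6)=2, deg(7)=1, deg(8)=3.
Sorted degree sequence of G2: [3, 3, 2, 2, 2, 1, 1, 1, 1].
The (sorted) degree sequence is an isomorphism invariant, so since G1 and G2 have different degree sequences they cannot be isomorphic.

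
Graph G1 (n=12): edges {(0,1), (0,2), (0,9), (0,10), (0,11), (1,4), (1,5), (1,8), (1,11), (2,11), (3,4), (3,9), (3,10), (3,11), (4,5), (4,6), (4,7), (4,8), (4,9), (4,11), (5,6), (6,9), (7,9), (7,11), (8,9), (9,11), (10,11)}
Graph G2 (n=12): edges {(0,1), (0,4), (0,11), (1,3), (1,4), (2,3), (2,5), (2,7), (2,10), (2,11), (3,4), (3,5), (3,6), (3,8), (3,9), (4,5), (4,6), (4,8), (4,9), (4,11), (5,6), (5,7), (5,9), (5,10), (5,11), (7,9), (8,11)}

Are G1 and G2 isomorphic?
Yes, isomorphic

The graphs are isomorphic.
One valid mapping φ: V(G1) → V(G2): 0→2, 1→11, 2→10, 3→9, 4→4, 5→0, 6→1, 7→6, 8→8, 9→3, 10→7, 11→5

Verify φ preserves adjacency — for each edge of G1, its image is an edge of G2:
  (0,1) → (φ(0),φ(1)) = (2,11) ∈ E(G2) ✓
  (0,2) → (φ(0),φ(2)) = (2,10) ∈ E(G2) ✓
  (0,9) → (φ(0),φ(9)) = (2,3) ∈ E(G2) ✓
  (0,10) → (φ(0),φ(10)) = (2,7) ∈ E(G2) ✓
  (0,11) → (φ(0),φ(11)) = (2,5) ∈ E(G2) ✓
  (1,4) → (φ(1),φ(4)) = (4,11) ∈ E(G2) ✓
  (1,5) → (φ(1),φ(5)) = (0,11) ∈ E(G2) ✓
  (1,8) → (φ(1),φ(8)) = (8,11) ∈ E(G2) ✓
  (1,11) → (φ(1),φ(11)) = (5,11) ∈ E(G2) ✓
  (2,11) → (φ(2),φ(11)) = (5,10) ∈ E(G2) ✓
  (3,4) → (φ(3),φ(4)) = (4,9) ∈ E(G2) ✓
  (3,9) → (φ(3),φ(9)) = (3,9) ∈ E(G2) ✓
  (3,10) → (φ(3),φ(10)) = (7,9) ∈ E(G2) ✓
  (3,11) → (φ(3),φ(11)) = (5,9) ∈ E(G2) ✓
  (4,5) → (φ(4),φ(5)) = (0,4) ∈ E(G2) ✓
  (4,6) → (φ(4),φ(6)) = (1,4) ∈ E(G2) ✓
  (4,7) → (φ(4),φ(7)) = (4,6) ∈ E(G2) ✓
  (4,8) → (φ(4),φ(8)) = (4,8) ∈ E(G2) ✓
  (4,9) → (φ(4),φ(9)) = (3,4) ∈ E(G2) ✓
  (4,11) → (φ(4),φ(11)) = (4,5) ∈ E(G2) ✓
  (5,6) → (φ(5),φ(6)) = (0,1) ∈ E(G2) ✓
  (6,9) → (φ(6),φ(9)) = (1,3) ∈ E(G2) ✓
  (7,9) → (φ(7),φ(9)) = (3,6) ∈ E(G2) ✓
  (7,11) → (φ(7),φ(11)) = (5,6) ∈ E(G2) ✓
  (8,9) → (φ(8),φ(9)) = (3,8) ∈ E(G2) ✓
  (9,11) → (φ(9),φ(11)) = (3,5) ∈ E(G2) ✓
  (10,11) → (φ(10),φ(11)) = (5,7) ∈ E(G2) ✓
All 27 edges of G1 map to edges of G2, and |E(G1)| = |E(G2)| = 27, so φ is a bijection on edges as well as vertices. Hence G1 ≅ G2.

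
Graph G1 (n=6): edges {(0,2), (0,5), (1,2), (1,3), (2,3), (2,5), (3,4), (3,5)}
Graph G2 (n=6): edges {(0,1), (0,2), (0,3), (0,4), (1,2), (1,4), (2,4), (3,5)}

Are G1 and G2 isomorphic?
No, not isomorphic

The graphs are NOT isomorphic.

Degrees in G1: deg(0)=2, deg(1)=2, deg(2)=4, deg(3)=4, deg(4)=1, deg(5)=3.
Sorted degree sequence of G1: [4, 4, 3, 2, 2, 1].
Degrees in G2: deg(0)=4, deg(1)=3, deg(2)=3, deg(3)=2, deg(4)=3, deg(5)=1.
Sorted degree sequence of G2: [4, 3, 3, 3, 2, 1].
The (sorted) degree sequence is an isomorphism invariant, so since G1 and G2 have different degree sequences they cannot be isomorphic.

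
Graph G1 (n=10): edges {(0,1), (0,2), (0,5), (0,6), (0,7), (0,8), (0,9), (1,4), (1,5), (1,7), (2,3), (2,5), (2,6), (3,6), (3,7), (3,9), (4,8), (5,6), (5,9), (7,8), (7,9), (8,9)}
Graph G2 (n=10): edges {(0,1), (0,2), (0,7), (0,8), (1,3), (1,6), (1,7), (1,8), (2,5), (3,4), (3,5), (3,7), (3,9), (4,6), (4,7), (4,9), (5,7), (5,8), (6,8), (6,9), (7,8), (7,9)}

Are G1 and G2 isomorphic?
Yes, isomorphic

The graphs are isomorphic.
One valid mapping φ: V(G1) → V(G2): 0→7, 1→5, 2→9, 3→6, 4→2, 5→3, 6→4, 7→8, 8→0, 9→1

Verify φ preserves adjacency — for each edge of G1, its image is an edge of G2:
  (0,1) → (φ(0),φ(1)) = (5,7) ∈ E(G2) ✓
  (0,2) → (φ(0),φ(2)) = (7,9) ∈ E(G2) ✓
  (0,5) → (φ(0),φ(5)) = (3,7) ∈ E(G2) ✓
  (0,6) → (φ(0),φ(6)) = (4,7) ∈ E(G2) ✓
  (0,7) → (φ(0),φ(7)) = (7,8) ∈ E(G2) ✓
  (0,8) → (φ(0),φ(8)) = (0,7) ∈ E(G2) ✓
  (0,9) → (φ(0),φ(9)) = (1,7) ∈ E(G2) ✓
  (1,4) → (φ(1),φ(4)) = (2,5) ∈ E(G2) ✓
  (1,5) → (φ(1),φ(5)) = (3,5) ∈ E(G2) ✓
  (1,7) → (φ(1),φ(7)) = (5,8) ∈ E(G2) ✓
  (2,3) → (φ(2),φ(3)) = (6,9) ∈ E(G2) ✓
  (2,5) → (φ(2),φ(5)) = (3,9) ∈ E(G2) ✓
  (2,6) → (φ(2),φ(6)) = (4,9) ∈ E(G2) ✓
  (3,6) → (φ(3),φ(6)) = (4,6) ∈ E(G2) ✓
  (3,7) → (φ(3),φ(7)) = (6,8) ∈ E(G2) ✓
  (3,9) → (φ(3),φ(9)) = (1,6) ∈ E(G2) ✓
  (4,8) → (φ(4),φ(8)) = (0,2) ∈ E(G2) ✓
  (5,6) → (φ(5),φ(6)) = (3,4) ∈ E(G2) ✓
  (5,9) → (φ(5),φ(9)) = (1,3) ∈ E(G2) ✓
  (7,8) → (φ(7),φ(8)) = (0,8) ∈ E(G2) ✓
  (7,9) → (φ(7),φ(9)) = (1,8) ∈ E(G2) ✓
  (8,9) → (φ(8),φ(9)) = (0,1) ∈ E(G2) ✓
All 22 edges of G1 map to edges of G2, and |E(G1)| = |E(G2)| = 22, so φ is a bijection on edges as well as vertices. Hence G1 ≅ G2.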